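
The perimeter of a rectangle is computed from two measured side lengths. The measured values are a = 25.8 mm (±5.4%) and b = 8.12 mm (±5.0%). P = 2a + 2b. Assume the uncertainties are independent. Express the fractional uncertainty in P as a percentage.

P is a linear combination, so absolute uncertainties add in quadrature:
  (2·δa)² = 7.76;  (2·δb)² = 0.659
δP = √(8.42) = 2.90 mm
P = 67.8 mm, so δP/P = 2.90/67.8 = 0.0428.

4.28%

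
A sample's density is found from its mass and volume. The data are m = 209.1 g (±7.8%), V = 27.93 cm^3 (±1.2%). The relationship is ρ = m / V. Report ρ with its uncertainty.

Each factor contributes (exponent × relative error)² to (δρ/ρ)²:
  (1·δm/m)² = (1×0.0780)² = 0.00608;  (-1·δV/V)² = (-1×0.0120)² = 0.000144
δρ/ρ = √(0.00623) = 0.0789
ρ = 7.487 g/cm^3, so δρ = 0.0789 × 7.487 = 0.591 g/cm^3.

7.487 ± 0.591 g/cm^3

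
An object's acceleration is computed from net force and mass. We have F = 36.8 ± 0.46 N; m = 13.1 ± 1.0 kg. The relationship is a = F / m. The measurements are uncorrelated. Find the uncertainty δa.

Relative error in a monomial: (δa/a)² = Σ (nᵢ · δxᵢ/xᵢ)².
  (1·δF/F)² = (1×0.0125)² = 0.000156;  (-1·δm/m)² = (-1×0.0763)² = 0.00583
δa/a = √(0.00598) = 0.0774
a = 2.81 m/s^2, so δa = 0.0774 × 2.81 = 0.217 m/s^2.

0.217 m/s^2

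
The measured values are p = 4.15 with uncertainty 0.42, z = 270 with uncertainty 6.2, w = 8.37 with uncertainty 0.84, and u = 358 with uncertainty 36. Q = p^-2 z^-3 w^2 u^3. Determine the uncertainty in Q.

3.99

Each factor contributes (exponent × relative error)² to (δQ/Q)²:
  (-2·δp/p)² = (-2×0.101)² = 0.0410;  (-3·δz/z)² = (-3×0.0230)² = 0.00475;  (2·δw/w)² = (2×0.100)² = 0.0403;  (3·δu/u)² = (3×0.101)² = 0.0910
δQ/Q = √(0.177) = 0.421
Q = 9.48, so δQ = 0.421 × 9.48 = 3.99.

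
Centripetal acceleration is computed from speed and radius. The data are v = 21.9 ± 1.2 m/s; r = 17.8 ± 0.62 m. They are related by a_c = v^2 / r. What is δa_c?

a_c is a product of powers, so relative uncertainties combine in quadrature:
  (2·δv/v)² = (2×0.0548)² = 0.0120;  (-1·δr/r)² = (-1×0.0348)² = 0.00121
δa_c/a_c = √(0.0132) = 0.115
a_c = 26.9 m/s^2, so δa_c = 0.115 × 26.9 = 3.10 m/s^2.

3.10 m/s^2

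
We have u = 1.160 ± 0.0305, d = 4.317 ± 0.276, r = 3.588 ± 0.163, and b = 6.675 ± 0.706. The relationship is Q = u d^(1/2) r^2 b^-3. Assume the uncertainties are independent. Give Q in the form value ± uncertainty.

Since Q is a product/quotient, work with relative uncertainties:
  (1·δu/u)² = (1×0.0263)² = 0.000691;  (½·δd/d)² = (0.5×0.0639)² = 0.00102;  (2·δr/r)² = (2×0.0454)² = 0.00826;  (-3·δb/b)² = (-3×0.106)² = 0.101
δQ/Q = √(0.111) = 0.333
Q = 0.1043, so δQ = 0.333 × 0.1043 = 0.0347.

0.1043 ± 0.0347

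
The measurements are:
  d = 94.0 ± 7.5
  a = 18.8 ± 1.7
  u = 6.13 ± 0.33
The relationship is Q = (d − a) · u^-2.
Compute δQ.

0.297

Let w = d − a = 75.2. δw = √(δd² + δa²) = √(56.2 + 2.89) = 7.69, so δw/w = 0.102.
Q is then a monomial in w, u:
δQ/Q = √((δw/w)² + (-2·δu/u)²) = √(0.0105 + 0.0116) = 0.148
Q = 2.00, so δQ = 0.148 × 2.00 = 0.297.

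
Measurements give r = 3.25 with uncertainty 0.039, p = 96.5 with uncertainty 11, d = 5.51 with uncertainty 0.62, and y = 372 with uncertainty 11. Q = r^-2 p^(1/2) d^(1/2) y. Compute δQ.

Each factor contributes (exponent × relative error)² to (δQ/Q)²:
  (-2·δr/r)² = (-2×0.0120)² = 0.000576;  (½·δp/p)² = (0.5×0.114)² = 0.00325;  (½·δd/d)² = (0.5×0.113)² = 0.00317;  (1·δy/y)² = (1×0.0296)² = 0.000874
δQ/Q = √(0.00786) = 0.0887
Q = 812, so δQ = 0.0887 × 812 = 72.0.

72.0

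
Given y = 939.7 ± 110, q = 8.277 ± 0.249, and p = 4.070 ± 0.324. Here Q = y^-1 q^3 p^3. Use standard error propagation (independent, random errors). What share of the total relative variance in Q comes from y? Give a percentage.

17.4%

(δQ/Q)² = (-1·δy/y)² + (3·δq/q)² + (3·δp/p)²
  y term: (-1×0.117)² = 0.0137
  q term: (3×0.0301)² = 0.00815
  p term: (3×0.0796)² = 0.0570
Total = 0.0789. Share from y = 0.0137/0.0789 = 0.174.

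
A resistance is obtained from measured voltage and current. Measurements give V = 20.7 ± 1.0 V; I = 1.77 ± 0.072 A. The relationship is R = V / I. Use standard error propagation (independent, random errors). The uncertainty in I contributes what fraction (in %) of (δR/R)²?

(δR/R)² = (1·δV/V)² + (-1·δI/I)²
  V term: (1×0.0483)² = 0.00233
  I term: (-1×0.0407)² = 0.00165
Total = 0.00399. Share from I = 0.00165/0.00399 = 0.415.

41.5%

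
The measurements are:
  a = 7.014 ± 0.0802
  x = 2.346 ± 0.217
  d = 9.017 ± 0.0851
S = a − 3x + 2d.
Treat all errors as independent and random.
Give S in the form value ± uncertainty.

Each term contributes (cᵢ δxᵢ)² to (δS)²:
  (δa)² = 0.00643;  (3·δx)² = 0.424;  (2·δd)² = 0.0290
δS = √(0.459) = 0.678
S = 18.01.

18.01 ± 0.678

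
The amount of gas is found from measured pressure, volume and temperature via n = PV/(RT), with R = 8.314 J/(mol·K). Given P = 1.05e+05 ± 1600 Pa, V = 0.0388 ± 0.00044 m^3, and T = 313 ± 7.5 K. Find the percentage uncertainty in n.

3.06%

Each factor contributes (exponent × relative error)² to (δn/n)²:
  (1·δP/P)² = (1×0.0152)² = 0.000232;  (1·δV/V)² = (1×0.0113)² = 0.000129;  (-1·δT/T)² = (-1×0.0240)² = 0.000574
δn/n = √(0.000935) = 0.0306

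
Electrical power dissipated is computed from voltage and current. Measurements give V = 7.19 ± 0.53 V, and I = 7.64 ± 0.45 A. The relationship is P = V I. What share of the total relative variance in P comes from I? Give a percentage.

(δP/P)² = (1·δV/V)² + (1·δI/I)²
  V term: (1×0.0737)² = 0.00543
  I term: (1×0.0589)² = 0.00347
Total = 0.00890. Share from I = 0.00347/0.00890 = 0.390.

39.0%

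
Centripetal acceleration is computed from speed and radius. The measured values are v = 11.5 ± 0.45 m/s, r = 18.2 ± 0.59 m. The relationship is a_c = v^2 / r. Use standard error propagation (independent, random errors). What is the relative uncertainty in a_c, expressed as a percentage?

8.47%

Since a_c is a product/quotient, work with relative uncertainties:
  (2·δv/v)² = (2×0.0391)² = 0.00612;  (-1·δr/r)² = (-1×0.0324)² = 0.00105
δa_c/a_c = √(0.00718) = 0.0847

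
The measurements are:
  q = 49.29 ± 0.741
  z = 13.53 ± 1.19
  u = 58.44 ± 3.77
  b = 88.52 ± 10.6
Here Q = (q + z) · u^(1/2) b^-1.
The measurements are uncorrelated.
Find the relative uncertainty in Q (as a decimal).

0.126

Let w = q + z = 62.82. δw = √(δq² + δz²) = √(0.549 + 1.42) = 1.40, so δw/w = 0.0223.
Q is then a monomial in w, u, b:
δQ/Q = √((δw/w)² + (½·δu/u)² + (-1·δb/b)²) = √(0.000498 + 0.00104 + 0.0143) = 0.126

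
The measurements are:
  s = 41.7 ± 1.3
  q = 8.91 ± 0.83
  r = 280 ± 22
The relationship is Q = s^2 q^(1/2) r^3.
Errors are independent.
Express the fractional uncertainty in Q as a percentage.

24.8%

For a monomial Q ∝ s^2, q^(1/2), r^3, fractional errors add in quadrature:
  (2·δs/s)² = (2×0.0312)² = 0.00389;  (½·δq/q)² = (0.5×0.0932)² = 0.00217;  (3·δr/r)² = (3×0.0786)² = 0.0556
δQ/Q = √(0.0616) = 0.248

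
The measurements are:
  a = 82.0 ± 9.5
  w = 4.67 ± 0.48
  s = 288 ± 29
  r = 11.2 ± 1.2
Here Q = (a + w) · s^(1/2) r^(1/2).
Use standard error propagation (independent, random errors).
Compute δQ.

Let u = a + w = 86.7. δu = √(δa² + δw²) = √(90.2 + 0.230) = 9.51, so δu/u = 0.110.
Q is then a monomial in u, s, r:
δQ/Q = √((δu/u)² + (½·δs/s)² + (½·δr/r)²) = √(0.0120 + 0.00253 + 0.00287) = 0.132
Q = 4920, so δQ = 0.132 × 4920 = 650.

650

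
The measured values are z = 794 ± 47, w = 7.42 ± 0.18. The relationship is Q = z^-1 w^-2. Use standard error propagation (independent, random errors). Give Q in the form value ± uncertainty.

Since Q is a product/quotient, work with relative uncertainties:
  (-1·δz/z)² = (-1×0.0592)² = 0.00350;  (-2·δw/w)² = (-2×0.0243)² = 0.00235
δQ/Q = √(0.00586) = 0.0765
Q = 2.29e-05, so δQ = 0.0765 × 2.29e-05 = 1.75e-06.

(2.29 ± 0.175) × 10^-5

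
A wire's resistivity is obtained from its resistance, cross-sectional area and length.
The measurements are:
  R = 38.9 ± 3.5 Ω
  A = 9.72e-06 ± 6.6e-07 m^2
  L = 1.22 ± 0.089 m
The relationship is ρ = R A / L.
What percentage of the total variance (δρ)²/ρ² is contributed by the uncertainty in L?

(δρ/ρ)² = (1·δR/R)² + (1·δA/A)² + (-1·δL/L)²
  R term: (1×0.0900)² = 0.00810
  A term: (1×0.0679)² = 0.00461
  L term: (-1×0.0730)² = 0.00532
Total = 0.0180. Share from L = 0.00532/0.0180 = 0.295.

29.5%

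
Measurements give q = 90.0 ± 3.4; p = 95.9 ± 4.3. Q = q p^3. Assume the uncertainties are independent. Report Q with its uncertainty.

(7.94 ± 1.11) × 10^7

Since Q is a product/quotient, work with relative uncertainties:
  (1·δq/q)² = (1×0.0378)² = 0.00143;  (3·δp/p)² = (3×0.0448)² = 0.0181
δQ/Q = √(0.0195) = 0.140
Q = 7.94e+07, so δQ = 0.140 × 7.94e+07 = 1.11e+07.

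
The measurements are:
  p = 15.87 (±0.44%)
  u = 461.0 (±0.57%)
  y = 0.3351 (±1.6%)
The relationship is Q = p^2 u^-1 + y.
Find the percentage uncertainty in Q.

Let w = p^2·u^-1 = 0.5463. δw/w = √((2·δp/p)² + (-1·δu/u)²) = √(7.74e-05 + 3.25e-05) = 0.0105, so δw = 0.00573.
Q = w + y: δQ = √(δw² + δy²) = √(3.28e-05 + 2.87e-05) = 0.00785
Q = 0.8814, so δQ/Q = 0.00785/0.8814 = 0.00890.

0.890%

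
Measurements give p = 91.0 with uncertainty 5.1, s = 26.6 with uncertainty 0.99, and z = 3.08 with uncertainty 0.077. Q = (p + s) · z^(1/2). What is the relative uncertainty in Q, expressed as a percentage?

4.59%

Let u = p + s = 118. δu = √(δp² + δs²) = √(26.0 + 0.980) = 5.20, so δu/u = 0.0442.
Q is then a monomial in u, z:
δQ/Q = √((δu/u)² + (½·δz/z)²) = √(0.00195 + 0.000156) = 0.0459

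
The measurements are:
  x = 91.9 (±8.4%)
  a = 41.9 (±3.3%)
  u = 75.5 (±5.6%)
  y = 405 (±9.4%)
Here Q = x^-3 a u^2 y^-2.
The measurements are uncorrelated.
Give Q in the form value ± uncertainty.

(1.88 ± 0.629) × 10^-6

Each factor contributes (exponent × relative error)² to (δQ/Q)²:
  (-3·δx/x)² = (-3×0.0840)² = 0.0635;  (1·δa/a)² = (1×0.0330)² = 0.00109;  (2·δu/u)² = (2×0.0560)² = 0.0125;  (-2·δy/y)² = (-2×0.0940)² = 0.0353
δQ/Q = √(0.112) = 0.335
Q = 1.88e-06, so δQ = 0.335 × 1.88e-06 = 6.29e-07.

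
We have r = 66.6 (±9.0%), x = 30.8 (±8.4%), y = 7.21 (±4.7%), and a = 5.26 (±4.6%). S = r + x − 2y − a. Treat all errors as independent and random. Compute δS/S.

0.0845

Sums and differences: (δS)² = Σ (cᵢ δxᵢ)².
  (δr)² = 35.9;  (δx)² = 6.69;  (2·δy)² = 0.459;  (δa)² = 0.0585
δS = √(43.1) = 6.57
S = 77.7, so δS/S = 6.57/77.7 = 0.0845.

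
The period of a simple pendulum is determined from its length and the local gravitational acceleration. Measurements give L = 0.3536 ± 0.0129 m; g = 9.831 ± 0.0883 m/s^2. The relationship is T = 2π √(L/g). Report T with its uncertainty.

Products/powers → add relative errors in quadrature, weighted by exponent:
  (½·δL/L)² = (0.5×0.0365)² = 0.000333;  (−½·δg/g)² = (-0.5×0.00898)² = 2.02e-05
δT/T = √(0.000353) = 0.0188
T = 1.192 s, so δT = 0.0188 × 1.192 = 0.0224 s.

1.192 ± 0.0224 s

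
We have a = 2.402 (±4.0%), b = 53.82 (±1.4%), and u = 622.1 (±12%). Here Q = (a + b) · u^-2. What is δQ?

Let w = a + b = 56.22. δw = √(δa² + δb²) = √(0.00923 + 0.568) = 0.760, so δw/w = 0.0135.
Q is then a monomial in w, u:
δQ/Q = √((δw/w)² + (-2·δu/u)²) = √(0.000183 + 0.0576) = 0.240
Q = 0.0001453, so δQ = 0.240 × 0.0001453 = 3.49e-05.

3.49e-05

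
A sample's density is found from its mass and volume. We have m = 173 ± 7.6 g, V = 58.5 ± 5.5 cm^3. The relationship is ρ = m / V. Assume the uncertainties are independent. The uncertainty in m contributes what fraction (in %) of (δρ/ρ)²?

17.9%

(δρ/ρ)² = (1·δm/m)² + (-1·δV/V)²
  m term: (1×0.0439)² = 0.00193
  V term: (-1×0.0940)² = 0.00884
Total = 0.0108. Share from m = 0.00193/0.0108 = 0.179.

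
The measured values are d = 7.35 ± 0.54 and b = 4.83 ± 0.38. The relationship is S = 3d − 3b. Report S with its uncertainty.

For a sum/difference, combine absolute errors in quadrature:
  (3·δd)² = 2.62;  (3·δb)² = 1.30
δS = √(3.92) = 1.98
S = 7.56.

7.56 ± 1.98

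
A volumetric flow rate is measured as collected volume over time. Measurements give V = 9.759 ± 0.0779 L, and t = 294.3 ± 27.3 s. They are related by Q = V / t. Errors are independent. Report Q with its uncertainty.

0.03316 ± 0.00309 L/s

Since Q is a product/quotient, work with relative uncertainties:
  (1·δV/V)² = (1×0.00798)² = 6.37e-05;  (-1·δt/t)² = (-1×0.0928)² = 0.00860
δQ/Q = √(0.00867) = 0.0931
Q = 0.03316 L/s, so δQ = 0.0931 × 0.03316 = 0.00309 L/s.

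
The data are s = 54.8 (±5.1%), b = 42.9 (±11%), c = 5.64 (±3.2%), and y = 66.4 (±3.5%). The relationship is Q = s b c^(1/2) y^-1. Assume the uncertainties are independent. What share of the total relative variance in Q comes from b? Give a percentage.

(δQ/Q)² = (1·δs/s)² + (1·δb/b)² + (½·δc/c)² + (-1·δy/y)²
  s term: (1×0.0510)² = 0.00260
  b term: (1×0.110)² = 0.0121
  c term: (0.5×0.0320)² = 0.000256
  y term: (-1×0.0350)² = 0.00123
Total = 0.0162. Share from b = 0.0121/0.0162 = 0.748.

74.8%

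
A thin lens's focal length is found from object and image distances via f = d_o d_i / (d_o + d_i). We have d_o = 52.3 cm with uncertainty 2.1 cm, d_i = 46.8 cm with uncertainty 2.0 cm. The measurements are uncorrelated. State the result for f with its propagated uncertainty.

∂f/∂d_o = (d_i/(d_o+d_i))² = 0.223;  ∂f/∂d_i = (d_o/(d_o+d_i))² = 0.279
δf = √((∂f/∂d_o · δd_o)² + (∂f/∂d_i · δd_i)²) = √(0.219 + 0.310) = 0.728 cm
f = 24.7 cm.

24.7 ± 0.728 cm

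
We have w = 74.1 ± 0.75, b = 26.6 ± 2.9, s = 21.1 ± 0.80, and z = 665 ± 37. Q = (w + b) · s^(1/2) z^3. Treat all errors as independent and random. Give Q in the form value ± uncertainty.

(1.36 ± 0.232) × 10^11

Let u = w + b = 101. δu = √(δw² + δb²) = √(0.562 + 8.41) = 3.00, so δu/u = 0.0297.
Q is then a monomial in u, s, z:
δQ/Q = √((δu/u)² + (½·δs/s)² + (3·δz/z)²) = √(0.000885 + 0.000359 + 0.0279) = 0.171
Q = 1.36e+11, so δQ = 0.171 × 1.36e+11 = 2.32e+10.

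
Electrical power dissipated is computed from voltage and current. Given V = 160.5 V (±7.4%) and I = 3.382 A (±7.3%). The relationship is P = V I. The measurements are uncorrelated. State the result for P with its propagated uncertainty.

542.8 ± 56.4 W

Relative error in a monomial: (δP/P)² = Σ (nᵢ · δxᵢ/xᵢ)².
  (1·δV/V)² = (1×0.0740)² = 0.00548;  (1·δI/I)² = (1×0.0730)² = 0.00533
δP/P = √(0.0108) = 0.104
P = 542.8 W, so δP = 0.104 × 542.8 = 56.4 W.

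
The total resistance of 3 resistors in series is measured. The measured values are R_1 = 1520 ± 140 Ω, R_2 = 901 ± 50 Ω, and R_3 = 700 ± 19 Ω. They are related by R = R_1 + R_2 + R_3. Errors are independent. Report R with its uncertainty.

Sums and differences: (δR)² = Σ (cᵢ δxᵢ)².
  (δR_1)² = 19600;  (δR_2)² = 2500;  (δR_3)² = 361
δR = √(22500) = 150 Ω
R = 3120 Ω.

3120 ± 150 Ω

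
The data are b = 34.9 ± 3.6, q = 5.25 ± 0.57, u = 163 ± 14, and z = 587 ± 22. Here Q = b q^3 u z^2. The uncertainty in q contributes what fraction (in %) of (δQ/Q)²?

81.8%

(δQ/Q)² = (1·δb/b)² + (3·δq/q)² + (1·δu/u)² + (2·δz/z)²
  b term: (1×0.103)² = 0.0106
  q term: (3×0.109)² = 0.106
  u term: (1×0.0859)² = 0.00738
  z term: (2×0.0375)² = 0.00562
Total = 0.130. Share from q = 0.106/0.130 = 0.818.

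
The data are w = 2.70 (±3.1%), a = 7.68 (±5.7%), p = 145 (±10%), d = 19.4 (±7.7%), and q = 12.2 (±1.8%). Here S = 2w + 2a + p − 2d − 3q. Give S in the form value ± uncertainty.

For a sum/difference, combine absolute errors in quadrature:
  (2·δw)² = 0.0280;  (2·δa)² = 0.767;  (δp)² = 210;  (2·δd)² = 8.93;  (3·δq)² = 0.434
δS = √(220) = 14.8
S = 90.4.

90.4 ± 14.8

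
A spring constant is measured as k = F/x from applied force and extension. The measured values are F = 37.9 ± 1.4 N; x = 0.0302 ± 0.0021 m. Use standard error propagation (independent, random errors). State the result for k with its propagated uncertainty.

Relative error in a monomial: (δk/k)² = Σ (nᵢ · δxᵢ/xᵢ)².
  (1·δF/F)² = (1×0.0369)² = 0.00136;  (-1·δx/x)² = (-1×0.0695)² = 0.00484
δk/k = √(0.00620) = 0.0787
k = 1250 N/m, so δk = 0.0787 × 1250 = 98.8 N/m.

1250 ± 98.8 N/m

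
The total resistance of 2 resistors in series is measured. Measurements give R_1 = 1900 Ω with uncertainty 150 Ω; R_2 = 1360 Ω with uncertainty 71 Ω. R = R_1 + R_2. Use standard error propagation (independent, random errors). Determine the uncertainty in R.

Each term contributes (cᵢ δxᵢ)² to (δR)²:
  (δR_1)² = 22500;  (δR_2)² = 5040
δR = √(27500) = 166 Ω

166 Ω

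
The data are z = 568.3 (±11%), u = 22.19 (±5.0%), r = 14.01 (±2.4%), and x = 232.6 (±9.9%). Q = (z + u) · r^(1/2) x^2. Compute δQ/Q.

0.225

Let w = z + u = 590.5. δw = √(δz² + δu²) = √(3910 + 1.23) = 62.5, so δw/w = 0.106.
Q is then a monomial in w, r, x:
δQ/Q = √((δw/w)² + (½·δr/r)² + (2·δx/x)²) = √(0.0112 + 0.000144 + 0.0392) = 0.225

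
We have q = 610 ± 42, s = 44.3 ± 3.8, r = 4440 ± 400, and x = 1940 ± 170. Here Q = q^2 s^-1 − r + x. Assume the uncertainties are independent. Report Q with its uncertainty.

Let p = q^2·s^-1 = 8400. δp/p = √((2·δq/q)² + (-1·δs/s)²) = √(0.0190 + 0.00736) = 0.162, so δp = 1360.
Q = p − r + x: δQ = √(δp² + δr² + δx²) = √(1.86e+06 + 1.6e+05 + 28900) = 1430
Q = 5900.

5900 ± 1430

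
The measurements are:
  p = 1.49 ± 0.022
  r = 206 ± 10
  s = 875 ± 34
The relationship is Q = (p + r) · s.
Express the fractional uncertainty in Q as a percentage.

Let u = p + r = 207. δu = √(δp² + δr²) = √(0.000484 + 100) = 10.0, so δu/u = 0.0482.
Q is then a monomial in u, s:
δQ/Q = √((δu/u)² + (1·δs/s)²) = √(0.00232 + 0.00151) = 0.0619

6.19%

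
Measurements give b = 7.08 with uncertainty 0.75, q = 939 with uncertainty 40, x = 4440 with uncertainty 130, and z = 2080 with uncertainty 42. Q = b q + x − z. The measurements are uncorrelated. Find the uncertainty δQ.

771

Let p = b·q = 6650. δp/p = √((1·δb/b)² + (1·δq/q)²) = √(0.0112 + 0.00181) = 0.114, so δp = 759.
Q = p + x − z: δQ = √(δp² + δx² + δz²) = √(5.76e+05 + 16900 + 1760) = 771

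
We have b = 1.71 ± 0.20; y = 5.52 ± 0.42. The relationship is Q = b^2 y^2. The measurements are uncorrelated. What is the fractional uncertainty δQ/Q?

Relative error in a monomial: (δQ/Q)² = Σ (nᵢ · δxᵢ/xᵢ)².
  (2·δb/b)² = (2×0.117)² = 0.0547;  (2·δy/y)² = (2×0.0761)² = 0.0232
δQ/Q = √(0.0779) = 0.279

0.279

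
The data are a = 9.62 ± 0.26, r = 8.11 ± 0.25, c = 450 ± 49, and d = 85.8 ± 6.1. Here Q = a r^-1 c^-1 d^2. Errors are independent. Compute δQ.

3.57

Q is a product of powers, so relative uncertainties combine in quadrature:
  (1·δa/a)² = (1×0.0270)² = 0.000730;  (-1·δr/r)² = (-1×0.0308)² = 0.000950;  (-1·δc/c)² = (-1×0.109)² = 0.0119;  (2·δd/d)² = (2×0.0711)² = 0.0202
δQ/Q = √(0.0338) = 0.184
Q = 19.4, so δQ = 0.184 × 19.4 = 3.57.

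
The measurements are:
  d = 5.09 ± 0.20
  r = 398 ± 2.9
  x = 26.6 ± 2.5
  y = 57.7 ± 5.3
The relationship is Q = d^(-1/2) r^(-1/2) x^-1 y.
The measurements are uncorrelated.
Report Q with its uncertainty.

0.0482 ± 0.00641

Products/powers → add relative errors in quadrature, weighted by exponent:
  (−½·δd/d)² = (-0.5×0.0393)² = 0.000386;  (−½·δr/r)² = (-0.5×0.00729)² = 1.33e-05;  (-1·δx/x)² = (-1×0.0940)² = 0.00883;  (1·δy/y)² = (1×0.0919)² = 0.00844
δQ/Q = √(0.0177) = 0.133
Q = 0.0482, so δQ = 0.133 × 0.0482 = 0.00641.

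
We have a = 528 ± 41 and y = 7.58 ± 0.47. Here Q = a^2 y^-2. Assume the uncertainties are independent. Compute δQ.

964

Products/powers → add relative errors in quadrature, weighted by exponent:
  (2·δa/a)² = (2×0.0777)² = 0.0241;  (-2·δy/y)² = (-2×0.0620)² = 0.0154
δQ/Q = √(0.0395) = 0.199
Q = 4850, so δQ = 0.199 × 4850 = 964.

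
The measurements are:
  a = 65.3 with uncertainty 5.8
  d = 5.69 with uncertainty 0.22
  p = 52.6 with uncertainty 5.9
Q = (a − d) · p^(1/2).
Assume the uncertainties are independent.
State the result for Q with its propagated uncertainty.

Let u = a − d = 59.6. δu = √(δa² + δd²) = √(33.6 + 0.0484) = 5.80, so δu/u = 0.0974.
Q is then a monomial in u, p:
δQ/Q = √((δu/u)² + (½·δp/p)²) = √(0.00948 + 0.00315) = 0.112
Q = 432, so δQ = 0.112 × 432 = 48.6.

432 ± 48.6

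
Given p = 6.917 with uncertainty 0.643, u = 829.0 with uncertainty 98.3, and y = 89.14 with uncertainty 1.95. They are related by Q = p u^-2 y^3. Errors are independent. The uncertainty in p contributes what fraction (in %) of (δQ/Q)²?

(δQ/Q)² = (1·δp/p)² + (-2·δu/u)² + (3·δy/y)²
  p term: (1×0.0930)² = 0.00864
  u term: (-2×0.119)² = 0.0562
  y term: (3×0.0219)² = 0.00431
Total = 0.0692. Share from p = 0.00864/0.0692 = 0.125.

12.5%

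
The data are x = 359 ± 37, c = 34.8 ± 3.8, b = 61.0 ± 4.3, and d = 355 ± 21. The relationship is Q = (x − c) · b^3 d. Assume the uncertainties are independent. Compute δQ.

6.47e+09

Let u = x − c = 324. δu = √(δx² + δc²) = √(1370 + 14.4) = 37.2, so δu/u = 0.115.
Q is then a monomial in u, b, d:
δQ/Q = √((δu/u)² + (3·δb/b)² + (1·δd/d)²) = √(0.0132 + 0.0447 + 0.00350) = 0.248
Q = 2.61e+10, so δQ = 0.248 × 2.61e+10 = 6.47e+09.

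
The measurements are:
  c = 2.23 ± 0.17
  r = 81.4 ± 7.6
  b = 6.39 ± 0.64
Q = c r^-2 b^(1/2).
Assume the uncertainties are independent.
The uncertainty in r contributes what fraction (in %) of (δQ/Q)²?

(δQ/Q)² = (1·δc/c)² + (-2·δr/r)² + (½·δb/b)²
  c term: (1×0.0762)² = 0.00581
  r term: (-2×0.0934)² = 0.0349
  b term: (0.5×0.100)² = 0.00251
Total = 0.0432. Share from r = 0.0349/0.0432 = 0.807.

80.7%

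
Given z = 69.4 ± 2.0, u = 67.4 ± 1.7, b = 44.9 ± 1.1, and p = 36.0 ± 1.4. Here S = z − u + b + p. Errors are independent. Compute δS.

Each term contributes (cᵢ δxᵢ)² to (δS)²:
  (δz)² = 4.00;  (δu)² = 2.89;  (δb)² = 1.21;  (δp)² = 1.96
δS = √(10.1) = 3.17

3.17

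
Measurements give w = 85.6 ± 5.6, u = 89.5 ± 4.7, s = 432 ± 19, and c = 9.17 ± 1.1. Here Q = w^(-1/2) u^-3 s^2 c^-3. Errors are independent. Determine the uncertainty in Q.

1.47e-05

For a monomial Q ∝ w^(-1/2), u^-3, s^2, c^-3, fractional errors add in quadrature:
  (−½·δw/w)² = (-0.5×0.0654)² = 0.00107;  (-3·δu/u)² = (-3×0.0525)² = 0.0248;  (2·δs/s)² = (2×0.0440)² = 0.00774;  (-3·δc/c)² = (-3×0.120)² = 0.130
δQ/Q = √(0.163) = 0.404
Q = 3.65e-05, so δQ = 0.404 × 3.65e-05 = 1.47e-05.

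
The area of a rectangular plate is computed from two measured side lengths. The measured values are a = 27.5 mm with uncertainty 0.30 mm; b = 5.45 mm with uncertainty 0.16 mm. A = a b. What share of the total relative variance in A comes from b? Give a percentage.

87.9%

(δA/A)² = (1·δa/a)² + (1·δb/b)²
  a term: (1×0.0109)² = 0.000119
  b term: (1×0.0294)² = 0.000862
Total = 0.000981. Share from b = 0.000862/0.000981 = 0.879.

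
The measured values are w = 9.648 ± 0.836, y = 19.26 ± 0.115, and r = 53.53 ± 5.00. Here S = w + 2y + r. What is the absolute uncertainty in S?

S is a linear combination, so absolute uncertainties add in quadrature:
  (δw)² = 0.699;  (2·δy)² = 0.0529;  (δr)² = 25.0
δS = √(25.8) = 5.07

5.07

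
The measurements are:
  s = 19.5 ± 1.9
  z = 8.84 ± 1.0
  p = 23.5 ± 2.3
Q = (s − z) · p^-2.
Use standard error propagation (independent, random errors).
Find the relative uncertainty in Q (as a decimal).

Let u = s − z = 10.7. δu = √(δs² + δz²) = √(3.61 + 1.00) = 2.15, so δu/u = 0.201.
Q is then a monomial in u, p:
δQ/Q = √((δu/u)² + (-2·δp/p)²) = √(0.0406 + 0.0383) = 0.281

0.281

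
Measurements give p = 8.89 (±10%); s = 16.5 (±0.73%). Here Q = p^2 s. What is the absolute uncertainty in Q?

Q is a product of powers, so relative uncertainties combine in quadrature:
  (2·δp/p)² = (2×0.100)² = 0.0400;  (1·δs/s)² = (1×0.00730)² = 5.33e-05
δQ/Q = √(0.0401) = 0.200
Q = 1300, so δQ = 0.200 × 1300 = 261.

261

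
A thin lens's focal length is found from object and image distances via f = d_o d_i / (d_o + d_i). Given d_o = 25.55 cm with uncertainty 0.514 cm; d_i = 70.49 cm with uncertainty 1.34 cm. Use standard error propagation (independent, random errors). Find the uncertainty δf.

0.293 cm

∂f/∂d_o = (d_i/(d_o+d_i))² = 0.539;  ∂f/∂d_i = (d_o/(d_o+d_i))² = 0.0708
δf = √((∂f/∂d_o · δd_o)² + (∂f/∂d_i · δd_i)²) = √(0.0767 + 0.00899) = 0.293 cm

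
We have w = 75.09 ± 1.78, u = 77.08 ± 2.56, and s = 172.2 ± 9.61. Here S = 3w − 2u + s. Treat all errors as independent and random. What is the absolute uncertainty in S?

For a sum/difference, combine absolute errors in quadrature:
  (3·δw)² = 28.5;  (2·δu)² = 26.2;  (δs)² = 92.4
δS = √(147) = 12.1

12.1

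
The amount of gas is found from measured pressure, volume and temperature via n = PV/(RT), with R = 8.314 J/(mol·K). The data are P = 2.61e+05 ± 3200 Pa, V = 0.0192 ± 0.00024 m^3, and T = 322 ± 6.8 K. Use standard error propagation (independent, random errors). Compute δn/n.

0.0274

Relative error in a monomial: (δn/n)² = Σ (nᵢ · δxᵢ/xᵢ)².
  (1·δP/P)² = (1×0.0123)² = 0.000150;  (1·δV/V)² = (1×0.0125)² = 0.000156;  (-1·δT/T)² = (-1×0.0211)² = 0.000446
δn/n = √(0.000753) = 0.0274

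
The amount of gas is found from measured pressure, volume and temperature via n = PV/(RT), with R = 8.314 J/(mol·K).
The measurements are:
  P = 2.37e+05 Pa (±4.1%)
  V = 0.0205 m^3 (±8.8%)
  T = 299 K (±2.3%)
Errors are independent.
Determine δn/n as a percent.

9.98%

n is a product of powers, so relative uncertainties combine in quadrature:
  (1·δP/P)² = (1×0.0410)² = 0.00168;  (1·δV/V)² = (1×0.0880)² = 0.00774;  (-1·δT/T)² = (-1×0.0230)² = 0.000529
δn/n = √(0.00995) = 0.0998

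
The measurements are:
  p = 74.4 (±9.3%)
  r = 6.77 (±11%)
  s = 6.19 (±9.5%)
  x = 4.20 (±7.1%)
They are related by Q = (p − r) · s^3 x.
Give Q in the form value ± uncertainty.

Let u = p − r = 67.6. δu = √(δp² + δr²) = √(47.9 + 0.555) = 6.96, so δu/u = 0.103.
Q is then a monomial in u, s, x:
δQ/Q = √((δu/u)² + (3·δs/s)² + (1·δx/x)²) = √(0.0106 + 0.0812 + 0.00504) = 0.311
Q = 67400, so δQ = 0.311 × 67400 = 21000.

67400 ± 21000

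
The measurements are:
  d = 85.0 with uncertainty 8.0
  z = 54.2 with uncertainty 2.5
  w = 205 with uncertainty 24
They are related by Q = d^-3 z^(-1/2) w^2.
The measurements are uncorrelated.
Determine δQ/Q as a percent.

Q is a product of powers, so relative uncertainties combine in quadrature:
  (-3·δd/d)² = (-3×0.0941)² = 0.0797;  (−½·δz/z)² = (-0.5×0.0461)² = 0.000532;  (2·δw/w)² = (2×0.117)² = 0.0548
δQ/Q = √(0.135) = 0.368

36.8%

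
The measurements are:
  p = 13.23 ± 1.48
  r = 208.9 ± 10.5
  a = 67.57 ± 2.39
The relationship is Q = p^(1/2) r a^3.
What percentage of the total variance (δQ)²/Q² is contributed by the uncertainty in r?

(δQ/Q)² = (½·δp/p)² + (1·δr/r)² + (3·δa/a)²
  p term: (0.5×0.112)² = 0.00313
  r term: (1×0.0503)² = 0.00253
  a term: (3×0.0354)² = 0.0113
Total = 0.0169. Share from r = 0.00253/0.0169 = 0.149.

14.9%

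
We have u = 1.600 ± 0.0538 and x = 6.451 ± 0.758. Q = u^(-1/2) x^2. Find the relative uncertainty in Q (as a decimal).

0.236

Products/powers → add relative errors in quadrature, weighted by exponent:
  (−½·δu/u)² = (-0.5×0.0336)² = 0.000283;  (2·δx/x)² = (2×0.118)² = 0.0552
δQ/Q = √(0.0555) = 0.236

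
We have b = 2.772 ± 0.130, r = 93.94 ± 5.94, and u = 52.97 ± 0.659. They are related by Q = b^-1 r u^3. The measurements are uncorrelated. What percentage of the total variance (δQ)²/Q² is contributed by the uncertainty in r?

(δQ/Q)² = (-1·δb/b)² + (1·δr/r)² + (3·δu/u)²
  b term: (-1×0.0469)² = 0.00220
  r term: (1×0.0632)² = 0.00400
  u term: (3×0.0124)² = 0.00139
Total = 0.00759. Share from r = 0.00400/0.00759 = 0.527.

52.7%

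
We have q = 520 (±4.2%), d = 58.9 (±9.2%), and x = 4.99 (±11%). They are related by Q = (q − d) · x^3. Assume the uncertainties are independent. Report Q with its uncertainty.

Let u = q − d = 461. δu = √(δq² + δd²) = √(477 + 29.4) = 22.5, so δu/u = 0.0488.
Q is then a monomial in u, x:
δQ/Q = √((δu/u)² + (3·δx/x)²) = √(0.00238 + 0.109) = 0.334
Q = 57300, so δQ = 0.334 × 57300 = 19100.

57300 ± 19100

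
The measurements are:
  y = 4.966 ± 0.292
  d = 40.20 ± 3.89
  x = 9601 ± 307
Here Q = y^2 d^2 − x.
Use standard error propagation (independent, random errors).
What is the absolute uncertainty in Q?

Let p = y^2·d^2 = 39850. δp/p = √((2·δy/y)² + (2·δd/d)²) = √(0.0138 + 0.0375) = 0.226, so δp = 9030.
Q = p − x: δQ = √(δp² + δx²) = √(8.15e+07 + 94200) = 9030

9030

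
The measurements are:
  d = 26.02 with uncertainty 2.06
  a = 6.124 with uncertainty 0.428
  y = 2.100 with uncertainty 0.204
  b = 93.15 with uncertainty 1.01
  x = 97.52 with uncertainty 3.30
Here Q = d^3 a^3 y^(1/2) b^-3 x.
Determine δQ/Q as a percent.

32.4%

Q is a product of powers, so relative uncertainties combine in quadrature:
  (3·δd/d)² = (3×0.0792)² = 0.0564;  (3·δa/a)² = (3×0.0699)² = 0.0440;  (½·δy/y)² = (0.5×0.0971)² = 0.00236;  (-3·δb/b)² = (-3×0.0108)² = 0.00106;  (1·δx/x)² = (1×0.0338)² = 0.00115
δQ/Q = √(0.105) = 0.324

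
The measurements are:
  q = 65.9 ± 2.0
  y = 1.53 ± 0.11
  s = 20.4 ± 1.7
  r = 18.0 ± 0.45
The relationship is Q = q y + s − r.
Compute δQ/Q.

0.0781

Let p = q·y = 101. δp/p = √((1·δq/q)² + (1·δy/y)²) = √(0.000921 + 0.00517) = 0.0780, so δp = 7.87.
Q = p + s − r: δQ = √(δp² + δs² + δr²) = √(61.9 + 2.89 + 0.203) = 8.06
Q = 103, so δQ/Q = 8.06/103 = 0.0781.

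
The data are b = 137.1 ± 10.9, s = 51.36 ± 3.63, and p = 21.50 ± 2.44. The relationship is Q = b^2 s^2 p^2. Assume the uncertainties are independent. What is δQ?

Q is a product of powers, so relative uncertainties combine in quadrature:
  (2·δb/b)² = (2×0.0795)² = 0.0253;  (2·δs/s)² = (2×0.0707)² = 0.0200;  (2·δp/p)² = (2×0.113)² = 0.0515
δQ/Q = √(0.0968) = 0.311
Q = 2.292e+10, so δQ = 0.311 × 2.292e+10 = 7.13e+09.

7.13e+09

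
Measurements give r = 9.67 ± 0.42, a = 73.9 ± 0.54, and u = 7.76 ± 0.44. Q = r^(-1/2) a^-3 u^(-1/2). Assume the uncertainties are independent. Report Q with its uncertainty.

For a monomial Q ∝ r^(-1/2), a^-3, u^(-1/2), fractional errors add in quadrature:
  (−½·δr/r)² = (-0.5×0.0434)² = 0.000472;  (-3·δa/a)² = (-3×0.00731)² = 0.000481;  (−½·δu/u)² = (-0.5×0.0567)² = 0.000804
δQ/Q = √(0.00176) = 0.0419
Q = 2.86e-07, so δQ = 0.0419 × 2.86e-07 = 1.2e-08.

(2.86 ± 0.120) × 10^-7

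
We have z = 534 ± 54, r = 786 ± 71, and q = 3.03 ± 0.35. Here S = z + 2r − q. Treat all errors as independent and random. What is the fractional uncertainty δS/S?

0.0722

Sums and differences: (δS)² = Σ (cᵢ δxᵢ)².
  (δz)² = 2920;  (2·δr)² = 20200;  (δq)² = 0.122
δS = √(23100) = 152
S = 2100, so δS/S = 152/2100 = 0.0722.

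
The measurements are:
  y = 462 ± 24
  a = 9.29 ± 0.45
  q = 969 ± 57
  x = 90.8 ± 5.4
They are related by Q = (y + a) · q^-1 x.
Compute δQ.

4.33

Let u = y + a = 471. δu = √(δy² + δa²) = √(576 + 0.203) = 24.0, so δu/u = 0.0509.
Q is then a monomial in u, q, x:
δQ/Q = √((δu/u)² + (-1·δq/q)² + (1·δx/x)²) = √(0.00259 + 0.00346 + 0.00354) = 0.0979
Q = 44.2, so δQ = 0.0979 × 44.2 = 4.33.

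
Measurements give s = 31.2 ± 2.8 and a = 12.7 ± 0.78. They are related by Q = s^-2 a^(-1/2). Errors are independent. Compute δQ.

Since Q is a product/quotient, work with relative uncertainties:
  (-2·δs/s)² = (-2×0.0897)² = 0.0322;  (−½·δa/a)² = (-0.5×0.0614)² = 0.000943
δQ/Q = √(0.0332) = 0.182
Q = 0.000288, so δQ = 0.182 × 0.000288 = 5.25e-05.

5.25e-05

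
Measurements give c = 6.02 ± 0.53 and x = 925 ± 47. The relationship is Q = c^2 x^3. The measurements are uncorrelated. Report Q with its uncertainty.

Since Q is a product/quotient, work with relative uncertainties:
  (2·δc/c)² = (2×0.0880)² = 0.0310;  (3·δx/x)² = (3×0.0508)² = 0.0232
δQ/Q = √(0.0542) = 0.233
Q = 2.87e+10, so δQ = 0.233 × 2.87e+10 = 6.68e+09.

(2.87 ± 0.668) × 10^10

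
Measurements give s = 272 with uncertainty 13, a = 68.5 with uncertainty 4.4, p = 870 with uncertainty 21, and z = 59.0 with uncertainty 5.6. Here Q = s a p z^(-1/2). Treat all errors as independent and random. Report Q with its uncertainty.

(2.11 ± 0.203) × 10^6

For a monomial Q ∝ s, a, p, z^(-1/2), fractional errors add in quadrature:
  (1·δs/s)² = (1×0.0478)² = 0.00228;  (1·δa/a)² = (1×0.0642)² = 0.00413;  (1·δp/p)² = (1×0.0241)² = 0.000583;  (−½·δz/z)² = (-0.5×0.0949)² = 0.00225
δQ/Q = √(0.00925) = 0.0962
Q = 2.11e+06, so δQ = 0.0962 × 2.11e+06 = 2.03e+05.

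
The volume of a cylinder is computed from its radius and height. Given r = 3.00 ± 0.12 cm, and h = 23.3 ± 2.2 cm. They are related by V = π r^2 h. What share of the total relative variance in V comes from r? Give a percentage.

41.8%

(δV/V)² = (2·δr/r)² + (1·δh/h)²
  r term: (2×0.0400)² = 0.00640
  h term: (1×0.0944)² = 0.00892
Total = 0.0153. Share from r = 0.00640/0.0153 = 0.418.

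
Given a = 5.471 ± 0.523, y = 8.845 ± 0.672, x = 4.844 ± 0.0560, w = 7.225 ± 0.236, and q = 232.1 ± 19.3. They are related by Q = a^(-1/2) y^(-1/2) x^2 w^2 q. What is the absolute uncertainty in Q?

5080

Each factor contributes (exponent × relative error)² to (δQ/Q)²:
  (−½·δa/a)² = (-0.5×0.0956)² = 0.00228;  (−½·δy/y)² = (-0.5×0.0760)² = 0.00144;  (2·δx/x)² = (2×0.0116)² = 0.000535;  (2·δw/w)² = (2×0.0327)² = 0.00427;  (1·δq/q)² = (1×0.0832)² = 0.00691
δQ/Q = √(0.0154) = 0.124
Q = 40870, so δQ = 0.124 × 40870 = 5080.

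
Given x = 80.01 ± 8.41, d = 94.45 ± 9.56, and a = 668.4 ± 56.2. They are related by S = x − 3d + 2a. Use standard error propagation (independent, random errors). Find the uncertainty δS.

S is a linear combination, so absolute uncertainties add in quadrature:
  (δx)² = 70.7;  (3·δd)² = 823;  (2·δa)² = 12600
δS = √(13500) = 116

116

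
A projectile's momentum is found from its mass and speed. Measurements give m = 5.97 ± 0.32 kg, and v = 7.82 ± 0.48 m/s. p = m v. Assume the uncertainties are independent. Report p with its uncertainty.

46.7 ± 3.80 kg·m/s

For a monomial p ∝ m, v, fractional errors add in quadrature:
  (1·δm/m)² = (1×0.0536)² = 0.00287;  (1·δv/v)² = (1×0.0614)² = 0.00377
δp/p = √(0.00664) = 0.0815
p = 46.7 kg·m/s, so δp = 0.0815 × 46.7 = 3.80 kg·m/s.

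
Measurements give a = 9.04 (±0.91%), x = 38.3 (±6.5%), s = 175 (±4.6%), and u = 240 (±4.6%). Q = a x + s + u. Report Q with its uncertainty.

Let p = a·x = 346. δp/p = √((1·δa/a)² + (1·δx/x)²) = √(8.28e-05 + 0.00423) = 0.0656, so δp = 22.7.
Q = p + s + u: δQ = √(δp² + δs² + δu²) = √(516 + 64.8 + 122) = 26.5
Q = 761.

761 ± 26.5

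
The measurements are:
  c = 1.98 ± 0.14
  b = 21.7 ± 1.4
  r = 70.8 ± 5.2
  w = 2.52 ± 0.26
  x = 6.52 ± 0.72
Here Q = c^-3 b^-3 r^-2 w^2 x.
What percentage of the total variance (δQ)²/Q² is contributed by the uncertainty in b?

(δQ/Q)² = (-3·δc/c)² + (-3·δb/b)² + (-2·δr/r)² + (2·δw/w)² + (1·δx/x)²
  c term: (-3×0.0707)² = 0.0450
  b term: (-3×0.0645)² = 0.0375
  r term: (-2×0.0734)² = 0.0216
  w term: (2×0.103)² = 0.0426
  x term: (1×0.110)² = 0.0122
Total = 0.159. Share from b = 0.0375/0.159 = 0.236.

23.6%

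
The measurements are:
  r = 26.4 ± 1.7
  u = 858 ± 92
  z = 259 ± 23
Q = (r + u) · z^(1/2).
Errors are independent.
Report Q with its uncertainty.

14200 ± 1610

Let w = r + u = 884. δw = √(δr² + δu²) = √(2.89 + 8460) = 92.0, so δw/w = 0.104.
Q is then a monomial in w, z:
δQ/Q = √((δw/w)² + (½·δz/z)²) = √(0.0108 + 0.00197) = 0.113
Q = 14200, so δQ = 0.113 × 14200 = 1610.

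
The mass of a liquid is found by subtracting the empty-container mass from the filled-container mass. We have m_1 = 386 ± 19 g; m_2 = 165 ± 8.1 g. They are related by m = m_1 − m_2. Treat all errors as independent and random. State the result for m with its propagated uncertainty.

Absolute uncertainties add in quadrature for a linear combination:
  (δm_1)² = 361;  (δm_2)² = 65.6
δm = √(427) = 20.7 g
m = 221 g.

221 ± 20.7 g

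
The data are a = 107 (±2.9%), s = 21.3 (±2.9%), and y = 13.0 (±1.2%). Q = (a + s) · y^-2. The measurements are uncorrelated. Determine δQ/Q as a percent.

Let u = a + s = 128. δu = √(δa² + δs²) = √(9.63 + 0.382) = 3.16, so δu/u = 0.0247.
Q is then a monomial in u, y:
δQ/Q = √((δu/u)² + (-2·δy/y)²) = √(0.000608 + 0.000576) = 0.0344

3.44%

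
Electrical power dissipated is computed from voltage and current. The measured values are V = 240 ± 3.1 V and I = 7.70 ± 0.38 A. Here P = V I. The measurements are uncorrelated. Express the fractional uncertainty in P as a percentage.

Relative error in a monomial: (δP/P)² = Σ (nᵢ · δxᵢ/xᵢ)².
  (1·δV/V)² = (1×0.0129)² = 0.000167;  (1·δI/I)² = (1×0.0494)² = 0.00244
δP/P = √(0.00260) = 0.0510

5.10%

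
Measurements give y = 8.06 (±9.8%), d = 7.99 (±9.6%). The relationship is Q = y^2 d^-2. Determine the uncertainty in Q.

Products/powers → add relative errors in quadrature, weighted by exponent:
  (2·δy/y)² = (2×0.0980)² = 0.0384;  (-2·δd/d)² = (-2×0.0960)² = 0.0369
δQ/Q = √(0.0753) = 0.274
Q = 1.02, so δQ = 0.274 × 1.02 = 0.279.

0.279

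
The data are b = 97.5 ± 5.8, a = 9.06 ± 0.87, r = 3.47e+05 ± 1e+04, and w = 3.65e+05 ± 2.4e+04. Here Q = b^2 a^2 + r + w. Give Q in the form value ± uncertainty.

Let p = b^2·a^2 = 7.8e+05. δp/p = √((2·δb/b)² + (2·δa/a)²) = √(0.0142 + 0.0369) = 0.226, so δp = 1.76e+05.
Q = p + r + w: δQ = √(δp² + δr² + δw²) = √(3.11e+10 + 1e+08 + 5.76e+08) = 1.78e+05
Q = 1.49e+06.

(1.49 ± 0.178) × 10^6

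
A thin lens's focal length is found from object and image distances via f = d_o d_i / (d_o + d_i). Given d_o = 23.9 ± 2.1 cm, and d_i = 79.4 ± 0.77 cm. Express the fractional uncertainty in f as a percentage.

∂f/∂d_o = (d_i/(d_o+d_i))² = 0.591;  ∂f/∂d_i = (d_o/(d_o+d_i))² = 0.0535
δf = √((∂f/∂d_o · δd_o)² + (∂f/∂d_i · δd_i)²) = √(1.54 + 0.00170) = 1.24 cm
f = 18.4 cm, so δf/f = 1.24/18.4 = 0.0676.

6.76%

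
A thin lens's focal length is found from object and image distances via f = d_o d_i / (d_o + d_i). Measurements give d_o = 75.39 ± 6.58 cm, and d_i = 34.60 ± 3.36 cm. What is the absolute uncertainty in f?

1.71 cm

∂f/∂d_o = (d_i/(d_o+d_i))² = 0.0990;  ∂f/∂d_i = (d_o/(d_o+d_i))² = 0.470
δf = √((∂f/∂d_o · δd_o)² + (∂f/∂d_i · δd_i)²) = √(0.424 + 2.49) = 1.71 cm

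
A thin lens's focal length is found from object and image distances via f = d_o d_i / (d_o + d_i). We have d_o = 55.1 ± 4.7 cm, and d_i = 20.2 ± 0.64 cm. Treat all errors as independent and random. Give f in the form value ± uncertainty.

14.8 ± 0.481 cm

∂f/∂d_o = (d_i/(d_o+d_i))² = 0.0720;  ∂f/∂d_i = (d_o/(d_o+d_i))² = 0.535
δf = √((∂f/∂d_o · δd_o)² + (∂f/∂d_i · δd_i)²) = √(0.114 + 0.117) = 0.481 cm
f = 14.8 cm.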